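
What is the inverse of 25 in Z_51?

49

Run the extended Euclidean algorithm:
51 = 2×25 + 1
25 = 25×1 + 0
gcd(25, 51) = 1, so the inverse exists.
Bézout: 1 = 1×51 − 2×25.
So 25⁻¹ ≡ −2 ≡ 49 (mod 51).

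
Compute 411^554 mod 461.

By square-and-multiply:
554 in binary is 1000101010, i.e. 554 = 512 + 32 + 8 + 2.
411^1 ≡ 411 (mod 461)
411^2 ≡ 411^2 = 168921 ≡ 195 (mod 461)
411^4 ≡ 195^2 = 38025 ≡ 223 (mod 461)
411^8 ≡ 223^2 = 49729 ≡ 402 (mod 461)
411^16 ≡ 402^2 = 161604 ≡ 254 (mod 461)
411^32 ≡ 254^2 = 64516 ≡ 437 (mod 461)
411^64 ≡ 437^2 = 190969 ≡ 115 (mod 461)
411^128 ≡ 115^2 = 13225 ≡ 317 (mod 461)
411^256 ≡ 317^2 = 100489 ≡ 452 (mod 461)
411^512 ≡ 452^2 = 204304 ≡ 81 (mod 461)
411^554 = 411^512 · 411^32 · 411^8 · 411^2 ≡ 81 · 437 · 402 · 195 (mod 461).
Accumulate the product:
81 · 437 = 35397 ≡ 361
361 · 402 = 145122 ≡ 368
368 · 195 = 71760 ≡ 305

305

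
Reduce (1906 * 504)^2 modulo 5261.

1906 * 504 = 960624 ≡ 3122 (mod 5261)
(3122)^2 ≡ 3512 (mod 5261)

3512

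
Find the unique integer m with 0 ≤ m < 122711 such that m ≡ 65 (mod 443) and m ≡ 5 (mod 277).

10254

443⁻¹ mod 277: 443·272 ≡ 1 (mod 277), so 443⁻¹ ≡ 272.
m = 65 + 443·((5 − 65)·272 mod 277) = 65 + 443·23 = 10254.
Check: 10254 mod 443 = 65, 10254 mod 277 = 5. ✓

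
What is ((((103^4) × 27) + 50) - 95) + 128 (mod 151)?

78

(103)^4 ≡ 11 (mod 151)
11 × 27 = 297 ≡ 146 (mod 151)
146 + 50 = 196 ≡ 45 (mod 151)
45 - 95 = -50 ≡ 101 (mod 151)
101 + 128 = 229 ≡ 78 (mod 151)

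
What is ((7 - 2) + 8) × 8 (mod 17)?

7 - 2 = 5
5 + 8 = 13
13 × 8 = 104 ≡ 2 (mod 17)

2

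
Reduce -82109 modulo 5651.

2656

-82109 = -15×5651 + 2656, so -82109 ≡ 2656 (mod 5651).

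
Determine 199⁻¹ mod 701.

701 = 3×199 + 104
199 = 1×104 + 95
104 = 1×95 + 9
95 = 10×9 + 5
9 = 1×5 + 4
5 = 1×4 + 1
4 = 4×1 + 0
gcd(199, 701) = 1, so the inverse exists.
Back-substitute for 1:
1 = 1×5 − 1×4
  = −1×9 + 2×5
  = 2×95 − 21×9
  = −21×104 + 23×95
  = 23×199 − 44×104
  = −44×701 + 155×199
So 199⁻¹ ≡ 155 (mod 701).

155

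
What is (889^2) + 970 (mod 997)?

(889)^2 ≡ 697 (mod 997)
697 + 970 = 1667 ≡ 670 (mod 997)

670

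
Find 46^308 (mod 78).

Using repeated squaring:
46^1 ≡ 46 (mod 78)
46^2 ≡ 46^2 = 2116 ≡ 10 (mod 78)
46^4 ≡ 10^2 = 100 ≡ 22 (mod 78)
46^8 ≡ 22^2 = 484 ≡ 16 (mod 78)
46^16 ≡ 16^2 = 256 ≡ 22 (mod 78)
46^32 ≡ 22^2 = 484 ≡ 16 (mod 78)
46^64 ≡ 16^2 = 256 ≡ 22 (mod 78)
46^128 ≡ 22^2 = 484 ≡ 16 (mod 78)
46^256 ≡ 16^2 = 256 ≡ 22 (mod 78)
46^308 = 46^256 × 46^32 × 46^16 × 46^4 ≡ 22 × 16 × 22 × 22 (mod 78).
Accumulate the product:
22 × 16 = 352 ≡ 40
40 × 22 = 880 ≡ 22
22 × 22 = 484 ≡ 16

16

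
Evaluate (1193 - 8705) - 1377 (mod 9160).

271

1193 - 8705 = -7512 ≡ 1648 (mod 9160)
1648 - 1377 = 271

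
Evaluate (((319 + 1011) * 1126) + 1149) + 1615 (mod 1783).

319 + 1011 = 1330
1330 * 1126 = 1497580 ≡ 1643 (mod 1783)
1643 + 1149 = 2792 ≡ 1009 (mod 1783)
1009 + 1615 = 2624 ≡ 841 (mod 1783)

841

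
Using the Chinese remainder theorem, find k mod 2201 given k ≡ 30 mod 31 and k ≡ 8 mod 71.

31⁻¹ mod 71: 31*55 ≡ 1 (mod 71), so 31⁻¹ ≡ 55.
k = 30 + 31*((8 − 30)*55 mod 71) = 30 + 31*68 = 2138.

2138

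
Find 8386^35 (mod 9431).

8386^1 ≡ 8386 (mod 9431)
8386^2 ≡ 8386^2 = 70324996 ≡ 7460 (mod 9431)
8386^4 ≡ 7460^2 = 55651600 ≡ 8700 (mod 9431)
8386^8 ≡ 8700^2 = 75690000 ≡ 6225 (mod 9431)
8386^16 ≡ 6225^2 = 38750625 ≡ 8077 (mod 9431)
8386^32 ≡ 8077^2 = 65237929 ≡ 3702 (mod 9431)
8386^35 = 8386^32 × 8386^2 × 8386^1 ≡ 3702 × 7460 × 8386 (mod 9431).
Accumulate the product:
3702 × 7460 = 27616920 ≡ 2952
2952 × 8386 = 24755472 ≡ 8528

8528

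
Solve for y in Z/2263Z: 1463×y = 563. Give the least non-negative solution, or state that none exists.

285

gcd(1463, 2263) = 1, so a unique solution mod 2263 exists.
1463⁻¹ ≡ 925 (mod 2263).
y ≡ 925×563 ≡ 285 (mod 2263).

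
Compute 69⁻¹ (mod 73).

Run the extended Euclidean algorithm:
73 = 1·69 + 4
69 = 17·4 + 1
4 = 4·1 + 0
gcd(69, 73) = 1, so the inverse exists.
Back-substitute for 1:
1 = 1·69 − 17·4
  = −17·73 + 18·69
So 69⁻¹ ≡ 18 (mod 73).

18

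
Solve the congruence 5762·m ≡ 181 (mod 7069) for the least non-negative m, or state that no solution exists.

gcd(5762, 7069) = 1, so a unique solution mod 7069 exists.
5762⁻¹ ≡ 5176 (mod 7069).
m ≡ 5176·181 ≡ 3748 (mod 7069).

3748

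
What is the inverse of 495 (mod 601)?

17

601 = 1*495 + 106
495 = 4*106 + 71
106 = 1*71 + 35
71 = 2*35 + 1
35 = 35*1 + 0
gcd(495, 601) = 1, so the inverse exists.
Back-substitute for 1:
1 = 1*71 − 2*35
  = −2*106 + 3*71
  = 3*495 − 14*106
  = −14*601 + 17*495
So 495⁻¹ ≡ 17 (mod 601).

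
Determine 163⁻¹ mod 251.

251 = 1·163 + 88
163 = 1·88 + 75
88 = 1·75 + 13
75 = 5·13 + 10
13 = 1·10 + 3
10 = 3·3 + 1
3 = 3·1 + 0
gcd(163, 251) = 1, so the inverse exists.
Back-substitute for 1:
1 = 1·10 − 3·3
  = −3·13 + 4·10
  = 4·75 − 23·13
  = −23·88 + 27·75
  = 27·163 − 50·88
  = −50·251 + 77·163
So 163⁻¹ ≡ 77 (mod 251).

77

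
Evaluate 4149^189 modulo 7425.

189 in binary is 10111101, i.e. 189 = 128 + 32 + 16 + 8 + 4 + 1.
4149^1 ≡ 4149 (mod 7425)
4149^2 ≡ 4149^2 = 17214201 ≡ 3051 (mod 7425)
4149^4 ≡ 3051^2 = 9308601 ≡ 5076 (mod 7425)
4149^8 ≡ 5076^2 = 25765776 ≡ 1026 (mod 7425)
4149^16 ≡ 1026^2 = 1052676 ≡ 5751 (mod 7425)
4149^32 ≡ 5751^2 = 33074001 ≡ 3051 (mod 7425)
4149^64 ≡ 3051^2 = 9308601 ≡ 5076 (mod 7425)
4149^128 ≡ 5076^2 = 25765776 ≡ 1026 (mod 7425)
4149^189 = 4149^128 * 4149^32 * 4149^16 * 4149^8 * 4149^4 * 4149^1 ≡ 1026 * 3051 * 5751 * 1026 * 5076 * 4149 (mod 7425).
Accumulate the product:
1026 * 3051 = 3130326 ≡ 4401
4401 * 5751 = 25310151 ≡ 5751
5751 * 1026 = 5900526 ≡ 5076
5076 * 5076 = 25765776 ≡ 1026
1026 * 4149 = 4256874 ≡ 2349

2349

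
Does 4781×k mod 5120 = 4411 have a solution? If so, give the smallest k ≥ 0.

gcd(4781, 5120) = 1, so a unique solution mod 5120 exists.
4781⁻¹ ≡ 2341 (mod 5120).
k ≡ 2341×4411 ≡ 4231 (mod 5120).

4231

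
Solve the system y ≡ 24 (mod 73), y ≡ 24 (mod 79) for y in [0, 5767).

24

73⁻¹ mod 79: 73·13 ≡ 1 (mod 79), so 73⁻¹ ≡ 13.
y = 24 + 73·((24 − 24)·13 mod 79) = 24 + 73·0 = 24.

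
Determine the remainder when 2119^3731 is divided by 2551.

789

Compute successive squares:
3731 in binary is 111010010011, i.e. 3731 = 2048 + 1024 + 512 + 128 + 16 + 2 + 1.
2119^1 ≡ 2119 (mod 2551)
2119^2 ≡ 2119^2 = 4490161 ≡ 401 (mod 2551)
2119^4 ≡ 401^2 = 160801 ≡ 88 (mod 2551)
2119^8 ≡ 88^2 = 7744 ≡ 91 (mod 2551)
2119^16 ≡ 91^2 = 8281 ≡ 628 (mod 2551)
2119^32 ≡ 628^2 = 394384 ≡ 1530 (mod 2551)
2119^64 ≡ 1530^2 = 2340900 ≡ 1633 (mod 2551)
2119^128 ≡ 1633^2 = 2666689 ≡ 894 (mod 2551)
2119^256 ≡ 894^2 = 799236 ≡ 773 (mod 2551)
2119^512 ≡ 773^2 = 597529 ≡ 595 (mod 2551)
2119^1024 ≡ 595^2 = 354025 ≡ 1987 (mod 2551)
2119^2048 ≡ 1987^2 = 3948169 ≡ 1772 (mod 2551)
2119^3731 = 2119^2048 * 2119^1024 * 2119^512 * 2119^128 * 2119^16 * 2119^2 * 2119^1 ≡ 1772 * 1987 * 595 * 894 * 628 * 401 * 2119 (mod 2551).
Accumulate the product:
1772 * 1987 = 3520964 ≡ 584
584 * 595 = 347480 ≡ 544
544 * 894 = 486336 ≡ 1646
1646 * 628 = 1033688 ≡ 533
533 * 401 = 213733 ≡ 2000
2000 * 2119 = 4238000 ≡ 789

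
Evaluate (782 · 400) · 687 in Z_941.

782 · 400 = 312800 ≡ 388 (mod 941)
388 · 687 = 266556 ≡ 253 (mod 941)

253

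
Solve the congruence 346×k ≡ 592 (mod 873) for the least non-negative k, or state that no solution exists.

gcd(346, 873) = 1, so a unique solution mod 873 exists.
346⁻¹ ≡ 709 (mod 873).
k ≡ 709×592 ≡ 688 (mod 873).

688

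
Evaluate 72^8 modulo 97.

36

72^1 ≡ 72 (mod 97)
72^2 ≡ 72^2 = 5184 ≡ 43 (mod 97)
72^4 ≡ 43^2 = 1849 ≡ 6 (mod 97)
72^8 ≡ 6^2 = 36 (mod 97)
So 72^8 ≡ 36 (mod 97).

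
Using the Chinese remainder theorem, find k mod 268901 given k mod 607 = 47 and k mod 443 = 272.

607⁻¹ mod 443: 607·208 ≡ 1 (mod 443), so 607⁻¹ ≡ 208.
k = 47 + 607·((272 − 47)·208 mod 443) = 47 + 607·285 = 173042.

173042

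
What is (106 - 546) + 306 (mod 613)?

479

106 - 546 = -440 ≡ 173 (mod 613)
173 + 306 = 479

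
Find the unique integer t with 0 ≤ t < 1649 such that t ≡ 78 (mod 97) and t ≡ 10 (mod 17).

97⁻¹ mod 17: 97*10 ≡ 1 (mod 17), so 97⁻¹ ≡ 10.
t = 78 + 97*((10 − 78)*10 mod 17) = 78 + 97*0 = 78.
Check: 78 mod 97 = 78, 78 mod 17 = 10. ✓

78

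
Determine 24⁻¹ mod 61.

61 = 2*24 + 13
24 = 1*13 + 11
13 = 1*11 + 2
11 = 5*2 + 1
2 = 2*1 + 0
gcd(24, 61) = 1, so the inverse exists.
Bézout: 1 = −11*61 + 28*24.
So 24⁻¹ ≡ 28 (mod 61).

28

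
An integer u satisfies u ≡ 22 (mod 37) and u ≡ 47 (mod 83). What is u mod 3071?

2205

37⁻¹ mod 83: 37·9 ≡ 1 (mod 83), so 37⁻¹ ≡ 9.
u = 22 + 37·((47 − 22)·9 mod 83) = 22 + 37·59 = 2205.
Check: 2205 mod 37 = 22, 2205 mod 83 = 47. ✓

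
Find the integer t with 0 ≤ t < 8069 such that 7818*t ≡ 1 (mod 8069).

By the extended Euclidean algorithm:
8069 = 1·7818 + 251
7818 = 31·251 + 37
251 = 6·37 + 29
37 = 1·29 + 8
29 = 3·8 + 5
8 = 1·5 + 3
5 = 1·3 + 2
3 = 1·2 + 1
2 = 2·1 + 0
gcd(7818, 8069) = 1, so the inverse exists.
Bézout: 1 = −2959·8069 + 3054·7818.
So 7818⁻¹ ≡ 3054 (mod 8069).

3054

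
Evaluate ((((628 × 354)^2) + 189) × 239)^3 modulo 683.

628 × 354 = 222312 ≡ 337 (mod 683)
(337)^2 ≡ 191 (mod 683)
191 + 189 = 380
380 × 239 = 90820 ≡ 664 (mod 683)
(664)^3 ≡ 654 (mod 683)

654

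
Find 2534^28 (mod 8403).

2860

Using repeated squaring:
2534^1 ≡ 2534 (mod 8403)
2534^2 ≡ 2534^2 = 6421156 ≡ 1264 (mod 8403)
2534^4 ≡ 1264^2 = 1597696 ≡ 1126 (mod 8403)
2534^8 ≡ 1126^2 = 1267876 ≡ 7426 (mod 8403)
2534^16 ≡ 7426^2 = 55145476 ≡ 4990 (mod 8403)
2534^28 = 2534^16 * 2534^8 * 2534^4 ≡ 4990 * 7426 * 1126 (mod 8403).
Accumulate the product:
4990 * 7426 = 37055740 ≡ 6913
6913 * 1126 = 7784038 ≡ 2860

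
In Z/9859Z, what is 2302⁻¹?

9859 = 4·2302 + 651
2302 = 3·651 + 349
651 = 1·349 + 302
349 = 1·302 + 47
302 = 6·47 + 20
47 = 2·20 + 7
20 = 2·7 + 6
7 = 1·6 + 1
6 = 6·1 + 0
gcd(2302, 9859) = 1, so the inverse exists.
Bézout: 1 = −343·9859 + 1469·2302.
So 2302⁻¹ ≡ 1469 (mod 9859).

1469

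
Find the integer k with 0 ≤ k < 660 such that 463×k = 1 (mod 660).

67

660 = 1*463 + 197
463 = 2*197 + 69
197 = 2*69 + 59
69 = 1*59 + 10
59 = 5*10 + 9
10 = 1*9 + 1
9 = 9*1 + 0
gcd(463, 660) = 1, so the inverse exists.
Back-substitute for 1:
1 = 1*10 − 1*9
  = −1*59 + 6*10
  = 6*69 − 7*59
  = −7*197 + 20*69
  = 20*463 − 47*197
  = −47*660 + 67*463
So 463⁻¹ ≡ 67 (mod 660).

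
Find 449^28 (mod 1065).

1

28 in binary is 11100, i.e. 28 = 16 + 8 + 4.
449^1 ≡ 449 (mod 1065)
449^2 ≡ 449^2 = 201601 ≡ 316 (mod 1065)
449^4 ≡ 316^2 = 99856 ≡ 811 (mod 1065)
449^8 ≡ 811^2 = 657721 ≡ 616 (mod 1065)
449^16 ≡ 616^2 = 379456 ≡ 316 (mod 1065)
449^28 = 449^16 * 449^8 * 449^4 ≡ 316 * 616 * 811 (mod 1065).
Accumulate the product:
316 * 616 = 194656 ≡ 826
826 * 811 = 669886 ≡ 1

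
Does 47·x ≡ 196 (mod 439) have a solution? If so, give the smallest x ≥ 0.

gcd(47, 439) = 1, so a unique solution mod 439 exists.
47⁻¹ ≡ 411 (mod 439).
x ≡ 411·196 ≡ 219 (mod 439).

219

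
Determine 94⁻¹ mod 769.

769 = 8×94 + 17
94 = 5×17 + 9
17 = 1×9 + 8
9 = 1×8 + 1
8 = 8×1 + 0
gcd(94, 769) = 1, so the inverse exists.
Back-substitute for 1:
1 = 1×9 − 1×8
  = −1×17 + 2×9
  = 2×94 − 11×17
  = −11×769 + 90×94
So 94⁻¹ ≡ 90 (mod 769).

90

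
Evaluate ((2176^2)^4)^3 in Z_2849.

(2176)^2 ≡ 2787 (mod 2849)
(2787)^4 ≡ 1422 (mod 2849)
(1422)^3 ≡ 1765 (mod 2849)

1765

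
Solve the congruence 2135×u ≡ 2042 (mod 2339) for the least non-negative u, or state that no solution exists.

655

gcd(2135, 2339) = 1, so a unique solution mod 2339 exists.
2135⁻¹ ≡ 1502 (mod 2339).
u ≡ 1502×2042 ≡ 655 (mod 2339).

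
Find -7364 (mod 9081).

1717

-7364 = -1*9081 + 1717, so -7364 ≡ 1717 (mod 9081).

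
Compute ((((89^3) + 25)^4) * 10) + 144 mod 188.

(89)^3 ≡ 157 (mod 188)
157 + 25 = 182
(182)^4 ≡ 168 (mod 188)
168 * 10 = 1680 ≡ 176 (mod 188)
176 + 144 = 320 ≡ 132 (mod 188)

132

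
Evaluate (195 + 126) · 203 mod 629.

376

195 + 126 = 321
321 · 203 = 65163 ≡ 376 (mod 629)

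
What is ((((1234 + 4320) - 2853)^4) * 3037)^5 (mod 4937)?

1234 + 4320 = 5554 ≡ 617 (mod 4937)
617 - 2853 = -2236 ≡ 2701 (mod 4937)
(2701)^4 ≡ 3323 (mod 4937)
3323 * 3037 = 10091951 ≡ 723 (mod 4937)
(723)^5 ≡ 1538 (mod 4937)

1538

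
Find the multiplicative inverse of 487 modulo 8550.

6373

By the extended Euclidean algorithm:
8550 = 17·487 + 271
487 = 1·271 + 216
271 = 1·216 + 55
216 = 3·55 + 51
55 = 1·51 + 4
51 = 12·4 + 3
4 = 1·3 + 1
3 = 3·1 + 0
gcd(487, 8550) = 1, so the inverse exists.
Bézout: 1 = 124·8550 − 2177·487.
So 487⁻¹ ≡ −2177 ≡ 6373 (mod 8550).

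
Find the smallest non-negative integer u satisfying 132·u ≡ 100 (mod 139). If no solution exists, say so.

gcd(132, 139) = 1, so a unique solution mod 139 exists.
132⁻¹ ≡ 119 (mod 139).
u ≡ 119·100 ≡ 85 (mod 139).

85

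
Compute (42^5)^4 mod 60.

(42)^5 ≡ 12 (mod 60)
(12)^4 ≡ 36 (mod 60)

36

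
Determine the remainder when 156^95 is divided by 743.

95 in binary is 1011111, i.e. 95 = 64 + 16 + 8 + 4 + 2 + 1.
156^1 ≡ 156 (mod 743)
156^2 ≡ 156^2 = 24336 ≡ 560 (mod 743)
156^4 ≡ 560^2 = 313600 ≡ 54 (mod 743)
156^8 ≡ 54^2 = 2916 ≡ 687 (mod 743)
156^16 ≡ 687^2 = 471969 ≡ 164 (mod 743)
156^32 ≡ 164^2 = 26896 ≡ 148 (mod 743)
156^64 ≡ 148^2 = 21904 ≡ 357 (mod 743)
156^95 = 156^64 * 156^16 * 156^8 * 156^4 * 156^2 * 156^1 ≡ 357 * 164 * 687 * 54 * 560 * 156 (mod 743).
Accumulate the product:
357 * 164 = 58548 ≡ 594
594 * 687 = 408078 ≡ 171
171 * 54 = 9234 ≡ 318
318 * 560 = 178080 ≡ 503
503 * 156 = 78468 ≡ 453

453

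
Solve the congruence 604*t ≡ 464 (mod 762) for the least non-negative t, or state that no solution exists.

26

gcd(604, 762) = 2, and 2 | 464, so solutions exist.
Divide through by 2: 302*t ≡ 232 mod 381.
302⁻¹ ≡ 299 (mod 381).
t ≡ 299*232 ≡ 26 (mod 381).
The smallest non-negative solution is t = 26.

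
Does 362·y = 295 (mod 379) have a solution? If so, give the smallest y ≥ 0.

161

gcd(362, 379) = 1, so a unique solution mod 379 exists.
362⁻¹ ≡ 156 (mod 379).
y ≡ 156·295 ≡ 161 (mod 379).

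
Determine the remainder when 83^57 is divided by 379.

Compute successive squares:
57 in binary is 111001, i.e. 57 = 32 + 16 + 8 + 1.
83^1 ≡ 83 (mod 379)
83^2 ≡ 83^2 = 6889 ≡ 67 (mod 379)
83^4 ≡ 67^2 = 4489 ≡ 320 (mod 379)
83^8 ≡ 320^2 = 102400 ≡ 70 (mod 379)
83^16 ≡ 70^2 = 4900 ≡ 352 (mod 379)
83^32 ≡ 352^2 = 123904 ≡ 350 (mod 379)
83^57 = 83^32 · 83^16 · 83^8 · 83^1 ≡ 350 · 352 · 70 · 83 (mod 379).
Accumulate the product:
350 · 352 = 123200 ≡ 25
25 · 70 = 1750 ≡ 234
234 · 83 = 19422 ≡ 93

93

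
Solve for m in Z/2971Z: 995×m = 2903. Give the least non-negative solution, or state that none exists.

gcd(995, 2971) = 1, so a unique solution mod 2971 exists.
995⁻¹ ≡ 2759 (mod 2971).
m ≡ 2759×2903 ≡ 2532 (mod 2971).

2532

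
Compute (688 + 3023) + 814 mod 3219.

1306

688 + 3023 = 3711 ≡ 492 (mod 3219)
492 + 814 = 1306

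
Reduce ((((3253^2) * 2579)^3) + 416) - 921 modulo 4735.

(3253)^2 ≡ 4019 (mod 4735)
4019 * 2579 = 10365001 ≡ 86 (mod 4735)
(86)^3 ≡ 1566 (mod 4735)
1566 + 416 = 1982
1982 - 921 = 1061

1061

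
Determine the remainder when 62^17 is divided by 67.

17 in binary is 10001, i.e. 17 = 16 + 1.
62^1 ≡ 62 (mod 67)
62^2 ≡ 62^2 = 3844 ≡ 25 (mod 67)
62^4 ≡ 25^2 = 625 ≡ 22 (mod 67)
62^8 ≡ 22^2 = 484 ≡ 15 (mod 67)
62^16 ≡ 15^2 = 225 ≡ 24 (mod 67)
62^17 = 62^16 × 62^1 ≡ 24 × 62 (mod 67).
24 × 62 = 1488 ≡ 14 (mod 67).

14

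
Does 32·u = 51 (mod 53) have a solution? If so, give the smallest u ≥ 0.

gcd(32, 53) = 1, so a unique solution mod 53 exists.
32⁻¹ ≡ 5 (mod 53).
u ≡ 5·51 ≡ 43 (mod 53).

43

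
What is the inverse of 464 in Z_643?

273

643 = 1·464 + 179
464 = 2·179 + 106
179 = 1·106 + 73
106 = 1·73 + 33
73 = 2·33 + 7
33 = 4·7 + 5
7 = 1·5 + 2
5 = 2·2 + 1
2 = 2·1 + 0
gcd(464, 643) = 1, so the inverse exists.
Back-substitute for 1:
1 = 1·5 − 2·2
  = −2·7 + 3·5
  = 3·33 − 14·7
  = −14·73 + 31·33
  = 31·106 − 45·73
  = −45·179 + 76·106
  = 76·464 − 197·179
  = −197·643 + 273·464
So 464⁻¹ ≡ 273 (mod 643).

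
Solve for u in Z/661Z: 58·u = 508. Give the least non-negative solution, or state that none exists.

gcd(58, 661) = 1, so a unique solution mod 661 exists.
58⁻¹ ≡ 57 (mod 661).
u ≡ 57·508 ≡ 533 (mod 661).

533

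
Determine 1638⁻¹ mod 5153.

Apply the Euclidean algorithm and back-substitute:
5153 = 3·1638 + 239
1638 = 6·239 + 204
239 = 1·204 + 35
204 = 5·35 + 29
35 = 1·29 + 6
29 = 4·6 + 5
6 = 1·5 + 1
5 = 5·1 + 0
gcd(1638, 5153) = 1, so the inverse exists.
Bézout: 1 = 281·5153 − 884·1638.
So 1638⁻¹ ≡ −884 ≡ 4269 (mod 5153).

4269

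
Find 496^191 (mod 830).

By square-and-multiply:
496^1 ≡ 496 (mod 830)
496^2 ≡ 496^2 = 246016 ≡ 336 (mod 830)
496^4 ≡ 336^2 = 112896 ≡ 16 (mod 830)
496^8 ≡ 16^2 = 256 (mod 830)
496^16 ≡ 256^2 = 65536 ≡ 796 (mod 830)
496^32 ≡ 796^2 = 633616 ≡ 326 (mod 830)
496^64 ≡ 326^2 = 106276 ≡ 36 (mod 830)
496^128 ≡ 36^2 = 1296 ≡ 466 (mod 830)
496^191 = 496^128 × 496^32 × 496^16 × 496^8 × 496^4 × 496^2 × 496^1 ≡ 466 × 326 × 796 × 256 × 16 × 336 × 496 (mod 830).
Accumulate the product:
466 × 326 = 151916 ≡ 26
26 × 796 = 20696 ≡ 776
776 × 256 = 198656 ≡ 286
286 × 16 = 4576 ≡ 426
426 × 336 = 143136 ≡ 376
376 × 496 = 186496 ≡ 576

576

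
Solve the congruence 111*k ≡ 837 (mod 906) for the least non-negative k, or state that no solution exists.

gcd(111, 906) = 3, and 3 | 837, so solutions exist.
Divide through by 3: 37*k ≡ 279 mod 302.
37⁻¹ ≡ 49 (mod 302).
k ≡ 49*279 ≡ 81 (mod 302).
The smallest non-negative solution is k = 81.

81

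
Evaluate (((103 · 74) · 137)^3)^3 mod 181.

125

103 · 74 = 7622 ≡ 20 (mod 181)
20 · 137 = 2740 ≡ 25 (mod 181)
(25)^3 ≡ 59 (mod 181)
(59)^3 ≡ 125 (mod 181)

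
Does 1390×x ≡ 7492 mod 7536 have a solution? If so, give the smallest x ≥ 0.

862

gcd(1390, 7536) = 2, and 2 | 7492, so solutions exist.
Divide through by 2: 695×x = 3746 (mod 3768).
695⁻¹ ≡ 3215 (mod 3768).
x ≡ 3215×3746 ≡ 862 (mod 3768).
The smallest non-negative solution is x = 862.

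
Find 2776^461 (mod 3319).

By square-and-multiply:
2776^1 ≡ 2776 (mod 3319)
2776^2 ≡ 2776^2 = 7706176 ≡ 2777 (mod 3319)
2776^4 ≡ 2777^2 = 7711729 ≡ 1692 (mod 3319)
2776^8 ≡ 1692^2 = 2862864 ≡ 1886 (mod 3319)
2776^16 ≡ 1886^2 = 3556996 ≡ 2347 (mod 3319)
2776^32 ≡ 2347^2 = 5508409 ≡ 2188 (mod 3319)
2776^64 ≡ 2188^2 = 4787344 ≡ 1346 (mod 3319)
2776^128 ≡ 1346^2 = 1811716 ≡ 2861 (mod 3319)
2776^256 ≡ 2861^2 = 8185321 ≡ 667 (mod 3319)
2776^461 = 2776^256 * 2776^128 * 2776^64 * 2776^8 * 2776^4 * 2776^1 ≡ 667 * 2861 * 1346 * 1886 * 1692 * 2776 (mod 3319).
Accumulate the product:
667 * 2861 = 1908287 ≡ 3181
3181 * 1346 = 4281626 ≡ 116
116 * 1886 = 218776 ≡ 3041
3041 * 1692 = 5145372 ≡ 922
922 * 2776 = 2559472 ≡ 523

523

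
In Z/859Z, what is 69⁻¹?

249

Apply the Euclidean algorithm and back-substitute:
859 = 12*69 + 31
69 = 2*31 + 7
31 = 4*7 + 3
7 = 2*3 + 1
3 = 3*1 + 0
gcd(69, 859) = 1, so the inverse exists.
Bézout: 1 = −20*859 + 249*69.
So 69⁻¹ ≡ 249 (mod 859).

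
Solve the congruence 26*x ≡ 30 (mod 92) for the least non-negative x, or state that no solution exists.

gcd(26, 92) = 2, and 2 | 30, so solutions exist.
Divide through by 2: 13*x = 15 (mod 46).
13⁻¹ ≡ 39 (mod 46).
x ≡ 39*15 ≡ 33 (mod 46).
The smallest non-negative solution is x = 33.

33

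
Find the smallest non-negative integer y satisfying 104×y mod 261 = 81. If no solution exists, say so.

189

gcd(104, 261) = 1, so a unique solution mod 261 exists.
104⁻¹ ≡ 128 (mod 261).
y ≡ 128×81 ≡ 189 (mod 261).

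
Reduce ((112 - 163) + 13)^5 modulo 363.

109

112 - 163 = -51 ≡ 312 (mod 363)
312 + 13 = 325
(325)^5 ≡ 109 (mod 363)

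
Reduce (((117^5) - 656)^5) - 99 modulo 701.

15

(117)^5 ≡ 151 (mod 701)
151 - 656 = -505 ≡ 196 (mod 701)
(196)^5 ≡ 114 (mod 701)
114 - 99 = 15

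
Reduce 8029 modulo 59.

8029 = 136*59 + 5, so 8029 ≡ 5 (mod 59).

5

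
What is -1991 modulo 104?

-1991 = -20×104 + 89, so -1991 ≡ 89 (mod 104).

89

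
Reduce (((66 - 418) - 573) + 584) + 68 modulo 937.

664

66 - 418 = -352 ≡ 585 (mod 937)
585 - 573 = 12
12 + 584 = 596
596 + 68 = 664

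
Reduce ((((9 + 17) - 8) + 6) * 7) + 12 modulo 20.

9 + 17 = 26 ≡ 6 (mod 20)
6 - 8 = -2 ≡ 18 (mod 20)
18 + 6 = 24 ≡ 4 (mod 20)
4 * 7 = 28 ≡ 8 (mod 20)
8 + 12 = 20 ≡ 0 (mod 20)

0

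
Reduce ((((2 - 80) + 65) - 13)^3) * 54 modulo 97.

2 - 80 = -78 ≡ 19 (mod 97)
19 + 65 = 84
84 - 13 = 71
(71)^3 ≡ 78 (mod 97)
78 * 54 = 4212 ≡ 41 (mod 97)

41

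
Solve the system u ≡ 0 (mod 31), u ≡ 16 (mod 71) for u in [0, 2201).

31⁻¹ mod 71: 31*55 ≡ 1 (mod 71), so 31⁻¹ ≡ 55.
u = 0 + 31*((16 − 0)*55 mod 71) = 0 + 31*28 = 868.
Check: 868 mod 31 = 0, 868 mod 71 = 16. ✓

868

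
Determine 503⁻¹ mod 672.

167

Apply the Euclidean algorithm and back-substitute:
672 = 1·503 + 169
503 = 2·169 + 165
169 = 1·165 + 4
165 = 41·4 + 1
4 = 4·1 + 0
gcd(503, 672) = 1, so the inverse exists.
Back-substitute for 1:
1 = 1·165 − 41·4
  = −41·169 + 42·165
  = 42·503 − 125·169
  = −125·672 + 167·503
So 503⁻¹ ≡ 167 (mod 672).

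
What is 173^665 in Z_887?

Compute successive squares:
665 in binary is 1010011001, i.e. 665 = 512 + 128 + 16 + 8 + 1.
173^1 ≡ 173 (mod 887)
173^2 ≡ 173^2 = 29929 ≡ 658 (mod 887)
173^4 ≡ 658^2 = 432964 ≡ 108 (mod 887)
173^8 ≡ 108^2 = 11664 ≡ 133 (mod 887)
173^16 ≡ 133^2 = 17689 ≡ 836 (mod 887)
173^32 ≡ 836^2 = 698896 ≡ 827 (mod 887)
173^64 ≡ 827^2 = 683929 ≡ 52 (mod 887)
173^128 ≡ 52^2 = 2704 ≡ 43 (mod 887)
173^256 ≡ 43^2 = 1849 ≡ 75 (mod 887)
173^512 ≡ 75^2 = 5625 ≡ 303 (mod 887)
173^665 = 173^512 × 173^128 × 173^16 × 173^8 × 173^1 ≡ 303 × 43 × 836 × 133 × 173 (mod 887).
Accumulate the product:
303 × 43 = 13029 ≡ 611
611 × 836 = 510796 ≡ 771
771 × 133 = 102543 ≡ 538
538 × 173 = 93074 ≡ 826

826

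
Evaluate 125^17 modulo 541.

400

Using repeated squaring:
17 in binary is 10001, i.e. 17 = 16 + 1.
125^1 ≡ 125 (mod 541)
125^2 ≡ 125^2 = 15625 ≡ 477 (mod 541)
125^4 ≡ 477^2 = 227529 ≡ 309 (mod 541)
125^8 ≡ 309^2 = 95481 ≡ 265 (mod 541)
125^16 ≡ 265^2 = 70225 ≡ 436 (mod 541)
125^17 = 125^16 × 125^1 ≡ 436 × 125 (mod 541).
436 × 125 = 54500 ≡ 400 (mod 541).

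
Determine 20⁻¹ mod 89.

49

Run the extended Euclidean algorithm:
89 = 4*20 + 9
20 = 2*9 + 2
9 = 4*2 + 1
2 = 2*1 + 0
gcd(20, 89) = 1, so the inverse exists.
Back-substitute for 1:
1 = 1*9 − 4*2
  = −4*20 + 9*9
  = 9*89 − 40*20
So 20⁻¹ ≡ −40 ≡ 49 (mod 89).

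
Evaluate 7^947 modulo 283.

By square-and-multiply:
947 in binary is 1110110011, i.e. 947 = 512 + 256 + 128 + 32 + 16 + 2 + 1.
7^1 ≡ 7 (mod 283)
7^2 ≡ 7^2 = 49 (mod 283)
7^4 ≡ 49^2 = 2401 ≡ 137 (mod 283)
7^8 ≡ 137^2 = 18769 ≡ 91 (mod 283)
7^16 ≡ 91^2 = 8281 ≡ 74 (mod 283)
7^32 ≡ 74^2 = 5476 ≡ 99 (mod 283)
7^64 ≡ 99^2 = 9801 ≡ 179 (mod 283)
7^128 ≡ 179^2 = 32041 ≡ 62 (mod 283)
7^256 ≡ 62^2 = 3844 ≡ 165 (mod 283)
7^512 ≡ 165^2 = 27225 ≡ 57 (mod 283)
7^947 = 7^512 * 7^256 * 7^128 * 7^32 * 7^16 * 7^2 * 7^1 ≡ 57 * 165 * 62 * 99 * 74 * 49 * 7 (mod 283).
Accumulate the product:
57 * 165 = 9405 ≡ 66
66 * 62 = 4092 ≡ 130
130 * 99 = 12870 ≡ 135
135 * 74 = 9990 ≡ 85
85 * 49 = 4165 ≡ 203
203 * 7 = 1421 ≡ 6

6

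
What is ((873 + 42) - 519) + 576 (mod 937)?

873 + 42 = 915
915 - 519 = 396
396 + 576 = 972 ≡ 35 (mod 937)

35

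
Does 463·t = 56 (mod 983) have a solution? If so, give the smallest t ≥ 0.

136

gcd(463, 983) = 1, so a unique solution mod 983 exists.
463⁻¹ ≡ 845 (mod 983).
t ≡ 845·56 ≡ 136 (mod 983).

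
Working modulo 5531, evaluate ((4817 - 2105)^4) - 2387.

3171

4817 - 2105 = 2712
(2712)^4 ≡ 27 (mod 5531)
27 - 2387 = -2360 ≡ 3171 (mod 5531)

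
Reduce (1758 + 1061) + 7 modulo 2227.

599

1758 + 1061 = 2819 ≡ 592 (mod 2227)
592 + 7 = 599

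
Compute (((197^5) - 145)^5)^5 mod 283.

(197)^5 ≡ 53 (mod 283)
53 - 145 = -92 ≡ 191 (mod 283)
(191)^5 ≡ 68 (mod 283)
(68)^5 ≡ 126 (mod 283)

126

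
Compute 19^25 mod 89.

63

Using repeated squaring:
25 in binary is 11001, i.e. 25 = 16 + 8 + 1.
19^1 ≡ 19 (mod 89)
19^2 ≡ 19^2 = 361 ≡ 5 (mod 89)
19^4 ≡ 5^2 = 25 (mod 89)
19^8 ≡ 25^2 = 625 ≡ 2 (mod 89)
19^16 ≡ 2^2 = 4 (mod 89)
19^25 = 19^16 · 19^8 · 19^1 ≡ 4 · 2 · 19 (mod 89).
Accumulate the product:
4 · 2 = 8
8 · 19 = 152 ≡ 63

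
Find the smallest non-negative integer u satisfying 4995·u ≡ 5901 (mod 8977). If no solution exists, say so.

gcd(4995, 8977) = 1, so a unique solution mod 8977 exists.
4995⁻¹ ≡ 6797 (mod 8977).
u ≡ 6797·5901 ≡ 8838 (mod 8977).

8838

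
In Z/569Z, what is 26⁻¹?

Apply the Euclidean algorithm and back-substitute:
569 = 21*26 + 23
26 = 1*23 + 3
23 = 7*3 + 2
3 = 1*2 + 1
2 = 2*1 + 0
gcd(26, 569) = 1, so the inverse exists.
Back-substitute for 1:
1 = 1*3 − 1*2
  = −1*23 + 8*3
  = 8*26 − 9*23
  = −9*569 + 197*26
So 26⁻¹ ≡ 197 (mod 569).

197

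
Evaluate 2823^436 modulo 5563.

Using repeated squaring:
436 in binary is 110110100, i.e. 436 = 256 + 128 + 32 + 16 + 4.
2823^1 ≡ 2823 (mod 5563)
2823^2 ≡ 2823^2 = 7969329 ≡ 3113 (mod 5563)
2823^4 ≡ 3113^2 = 9690769 ≡ 23 (mod 5563)
2823^8 ≡ 23^2 = 529 (mod 5563)
2823^16 ≡ 529^2 = 279841 ≡ 1691 (mod 5563)
2823^32 ≡ 1691^2 = 2859481 ≡ 99 (mod 5563)
2823^64 ≡ 99^2 = 9801 ≡ 4238 (mod 5563)
2823^128 ≡ 4238^2 = 17960644 ≡ 3280 (mod 5563)
2823^256 ≡ 3280^2 = 10758400 ≡ 5121 (mod 5563)
2823^436 = 2823^256 * 2823^128 * 2823^32 * 2823^16 * 2823^4 ≡ 5121 * 3280 * 99 * 1691 * 23 (mod 5563).
Accumulate the product:
5121 * 3280 = 16796880 ≡ 2183
2183 * 99 = 216117 ≡ 4723
4723 * 1691 = 7986593 ≡ 3688
3688 * 23 = 84824 ≡ 1379

1379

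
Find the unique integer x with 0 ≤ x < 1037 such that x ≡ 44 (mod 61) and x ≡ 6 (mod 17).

61⁻¹ mod 17: 61*12 ≡ 1 (mod 17), so 61⁻¹ ≡ 12.
x = 44 + 61*((6 − 44)*12 mod 17) = 44 + 61*3 = 227.

227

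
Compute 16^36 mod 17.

36 in binary is 100100, i.e. 36 = 32 + 4.
16^1 ≡ 16 (mod 17)
16^2 ≡ 16^2 = 256 ≡ 1 (mod 17)
16^4 ≡ 1^2 = 1 (mod 17)
16^8 ≡ 1^2 = 1 (mod 17)
16^16 ≡ 1^2 = 1 (mod 17)
16^32 ≡ 1^2 = 1 (mod 17)
16^36 = 16^32 × 16^4 ≡ 1 × 1 (mod 17).
1 × 1 = 1 ≡ 1 (mod 17).

1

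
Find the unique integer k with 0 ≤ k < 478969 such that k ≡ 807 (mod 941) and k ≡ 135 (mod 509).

52562

941⁻¹ mod 509: 941·390 ≡ 1 (mod 509), so 941⁻¹ ≡ 390.
k = 807 + 941·((135 − 807)·390 mod 509) = 807 + 941·55 = 52562.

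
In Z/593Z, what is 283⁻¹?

593 = 2·283 + 27
283 = 10·27 + 13
27 = 2·13 + 1
13 = 13·1 + 0
gcd(283, 593) = 1, so the inverse exists.
Bézout: 1 = 21·593 − 44·283.
So 283⁻¹ ≡ −44 ≡ 549 (mod 593).

549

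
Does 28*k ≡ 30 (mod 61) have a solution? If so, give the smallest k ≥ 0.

49

gcd(28, 61) = 1, so a unique solution mod 61 exists.
28⁻¹ ≡ 24 (mod 61).
k ≡ 24*30 ≡ 49 (mod 61).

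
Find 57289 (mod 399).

57289 = 143·399 + 232, so 57289 ≡ 232 (mod 399).

232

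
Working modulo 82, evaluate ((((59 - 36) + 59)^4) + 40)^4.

42

59 - 36 = 23
23 + 59 = 82 ≡ 0 (mod 82)
(0)^4 ≡ 0 (mod 82)
0 + 40 = 40
(40)^4 ≡ 42 (mod 82)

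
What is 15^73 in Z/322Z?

Using repeated squaring:
73 in binary is 1001001, i.e. 73 = 64 + 8 + 1.
15^1 ≡ 15 (mod 322)
15^2 ≡ 15^2 = 225 (mod 322)
15^4 ≡ 225^2 = 50625 ≡ 71 (mod 322)
15^8 ≡ 71^2 = 5041 ≡ 211 (mod 322)
15^16 ≡ 211^2 = 44521 ≡ 85 (mod 322)
15^32 ≡ 85^2 = 7225 ≡ 141 (mod 322)
15^64 ≡ 141^2 = 19881 ≡ 239 (mod 322)
15^73 = 15^64 · 15^8 · 15^1 ≡ 239 · 211 · 15 (mod 322).
Accumulate the product:
239 · 211 = 50429 ≡ 197
197 · 15 = 2955 ≡ 57

57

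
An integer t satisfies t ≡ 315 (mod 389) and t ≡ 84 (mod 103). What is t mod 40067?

7706

389⁻¹ mod 103: 389×94 ≡ 1 (mod 103), so 389⁻¹ ≡ 94.
t = 315 + 389×((84 − 315)×94 mod 103) = 315 + 389×19 = 7706.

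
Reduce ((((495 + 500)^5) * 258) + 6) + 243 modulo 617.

478

495 + 500 = 995 ≡ 378 (mod 617)
(378)^5 ≡ 362 (mod 617)
362 * 258 = 93396 ≡ 229 (mod 617)
229 + 6 = 235
235 + 243 = 478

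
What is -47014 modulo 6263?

-47014 = -8*6263 + 3090, so -47014 ≡ 3090 (mod 6263).

3090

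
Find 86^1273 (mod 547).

1273 in binary is 10011111001, i.e. 1273 = 1024 + 128 + 64 + 32 + 16 + 8 + 1.
86^1 ≡ 86 (mod 547)
86^2 ≡ 86^2 = 7396 ≡ 285 (mod 547)
86^4 ≡ 285^2 = 81225 ≡ 269 (mod 547)
86^8 ≡ 269^2 = 72361 ≡ 157 (mod 547)
86^16 ≡ 157^2 = 24649 ≡ 34 (mod 547)
86^32 ≡ 34^2 = 1156 ≡ 62 (mod 547)
86^64 ≡ 62^2 = 3844 ≡ 15 (mod 547)
86^128 ≡ 15^2 = 225 (mod 547)
86^256 ≡ 225^2 = 50625 ≡ 301 (mod 547)
86^512 ≡ 301^2 = 90601 ≡ 346 (mod 547)
86^1024 ≡ 346^2 = 119716 ≡ 470 (mod 547)
86^1273 = 86^1024 × 86^128 × 86^64 × 86^32 × 86^16 × 86^8 × 86^1 ≡ 470 × 225 × 15 × 62 × 34 × 157 × 86 (mod 547).
Accumulate the product:
470 × 225 = 105750 ≡ 179
179 × 15 = 2685 ≡ 497
497 × 62 = 30814 ≡ 182
182 × 34 = 6188 ≡ 171
171 × 157 = 26847 ≡ 44
44 × 86 = 3784 ≡ 502

502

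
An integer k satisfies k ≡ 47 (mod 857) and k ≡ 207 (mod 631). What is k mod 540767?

273430

857⁻¹ mod 631: 857·282 ≡ 1 (mod 631), so 857⁻¹ ≡ 282.
k = 47 + 857·((207 − 47)·282 mod 631) = 47 + 857·319 = 273430.
Check: 273430 mod 857 = 47, 273430 mod 631 = 207. ✓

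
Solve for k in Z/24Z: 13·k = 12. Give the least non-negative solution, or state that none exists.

12

gcd(13, 24) = 1, so a unique solution mod 24 exists.
13⁻¹ ≡ 13 (mod 24).
k ≡ 13·12 ≡ 12 (mod 24).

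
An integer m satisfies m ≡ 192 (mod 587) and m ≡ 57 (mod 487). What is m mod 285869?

13693

587⁻¹ mod 487: 587·375 ≡ 1 (mod 487), so 587⁻¹ ≡ 375.
m = 192 + 587·((57 − 192)·375 mod 487) = 192 + 587·23 = 13693.
Check: 13693 mod 587 = 192, 13693 mod 487 = 57. ✓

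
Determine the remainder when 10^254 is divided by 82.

78

254 in binary is 11111110, i.e. 254 = 128 + 64 + 32 + 16 + 8 + 4 + 2.
10^1 ≡ 10 (mod 82)
10^2 ≡ 10^2 = 100 ≡ 18 (mod 82)
10^4 ≡ 18^2 = 324 ≡ 78 (mod 82)
10^8 ≡ 78^2 = 6084 ≡ 16 (mod 82)
10^16 ≡ 16^2 = 256 ≡ 10 (mod 82)
10^32 ≡ 10^2 = 100 ≡ 18 (mod 82)
10^64 ≡ 18^2 = 324 ≡ 78 (mod 82)
10^128 ≡ 78^2 = 6084 ≡ 16 (mod 82)
10^254 = 10^128 · 10^64 · 10^32 · 10^16 · 10^8 · 10^4 · 10^2 ≡ 16 · 78 · 18 · 10 · 16 · 78 · 18 (mod 82).
Accumulate the product:
16 · 78 = 1248 ≡ 18
18 · 18 = 324 ≡ 78
78 · 10 = 780 ≡ 42
42 · 16 = 672 ≡ 16
16 · 78 = 1248 ≡ 18
18 · 18 = 324 ≡ 78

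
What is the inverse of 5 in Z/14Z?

3

Apply the Euclidean algorithm and back-substitute:
14 = 2·5 + 4
5 = 1·4 + 1
4 = 4·1 + 0
gcd(5, 14) = 1, so the inverse exists.
Back-substitute for 1:
1 = 1·5 − 1·4
  = −1·14 + 3·5
So 5⁻¹ ≡ 3 (mod 14).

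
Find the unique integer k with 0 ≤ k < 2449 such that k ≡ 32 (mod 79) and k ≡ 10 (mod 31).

79⁻¹ mod 31: 79*11 ≡ 1 (mod 31), so 79⁻¹ ≡ 11.
k = 32 + 79*((10 − 32)*11 mod 31) = 32 + 79*6 = 506.

506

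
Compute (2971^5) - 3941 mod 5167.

767

(2971)^5 ≡ 4708 (mod 5167)
4708 - 3941 = 767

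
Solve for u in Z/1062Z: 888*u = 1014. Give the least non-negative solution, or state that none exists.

43

gcd(888, 1062) = 6, and 6 | 1014, so solutions exist.
Divide through by 6: 148*u ≡ 169 (mod 177).
148⁻¹ ≡ 61 (mod 177).
u ≡ 61*169 ≡ 43 (mod 177).
The smallest non-negative solution is u = 43.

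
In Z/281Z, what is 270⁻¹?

51

281 = 1·270 + 11
270 = 24·11 + 6
11 = 1·6 + 5
6 = 1·5 + 1
5 = 5·1 + 0
gcd(270, 281) = 1, so the inverse exists.
Back-substitute for 1:
1 = 1·6 − 1·5
  = −1·11 + 2·6
  = 2·270 − 49·11
  = −49·281 + 51·270
So 270⁻¹ ≡ 51 (mod 281).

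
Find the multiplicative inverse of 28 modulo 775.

775 = 27*28 + 19
28 = 1*19 + 9
19 = 2*9 + 1
9 = 9*1 + 0
gcd(28, 775) = 1, so the inverse exists.
Bézout: 1 = 3*775 − 83*28.
So 28⁻¹ ≡ −83 ≡ 692 (mod 775).

692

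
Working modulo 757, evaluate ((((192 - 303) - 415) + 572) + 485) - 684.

192 - 303 = -111 ≡ 646 (mod 757)
646 - 415 = 231
231 + 572 = 803 ≡ 46 (mod 757)
46 + 485 = 531
531 - 684 = -153 ≡ 604 (mod 757)

604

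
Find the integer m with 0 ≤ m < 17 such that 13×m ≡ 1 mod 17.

4

Run the extended Euclidean algorithm:
17 = 1×13 + 4
13 = 3×4 + 1
4 = 4×1 + 0
gcd(13, 17) = 1, so the inverse exists.
Bézout: 1 = −3×17 + 4×13.
So 13⁻¹ ≡ 4 (mod 17).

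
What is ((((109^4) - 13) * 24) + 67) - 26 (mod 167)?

26

(109)^4 ≡ 75 (mod 167)
75 - 13 = 62
62 * 24 = 1488 ≡ 152 (mod 167)
152 + 67 = 219 ≡ 52 (mod 167)
52 - 26 = 26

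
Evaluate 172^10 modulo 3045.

Compute successive squares:
10 in binary is 1010, i.e. 10 = 8 + 2.
172^1 ≡ 172 (mod 3045)
172^2 ≡ 172^2 = 29584 ≡ 2179 (mod 3045)
172^4 ≡ 2179^2 = 4748041 ≡ 886 (mod 3045)
172^8 ≡ 886^2 = 784996 ≡ 2431 (mod 3045)
172^10 = 172^8 · 172^2 ≡ 2431 · 2179 (mod 3045).
2431 · 2179 = 5297149 ≡ 1894 (mod 3045).

1894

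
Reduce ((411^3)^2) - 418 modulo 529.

288

(411)^3 ≡ 42 (mod 529)
(42)^2 ≡ 177 (mod 529)
177 - 418 = -241 ≡ 288 (mod 529)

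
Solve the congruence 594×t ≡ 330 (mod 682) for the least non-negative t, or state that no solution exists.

4

gcd(594, 682) = 22, and 22 | 330, so solutions exist.
Divide through by 22: 27×t = 15 (mod 31).
27⁻¹ ≡ 23 (mod 31).
t ≡ 23×15 ≡ 4 (mod 31).
The smallest non-negative solution is t = 4.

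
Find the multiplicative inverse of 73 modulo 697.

296

By the extended Euclidean algorithm:
697 = 9·73 + 40
73 = 1·40 + 33
40 = 1·33 + 7
33 = 4·7 + 5
7 = 1·5 + 2
5 = 2·2 + 1
2 = 2·1 + 0
gcd(73, 697) = 1, so the inverse exists.
Bézout: 1 = −31·697 + 296·73.
So 73⁻¹ ≡ 296 (mod 697).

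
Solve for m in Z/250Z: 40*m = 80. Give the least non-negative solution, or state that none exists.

gcd(40, 250) = 10, and 10 | 80, so solutions exist.
Divide through by 10: 4*m ≡ 8 mod 25.
4⁻¹ ≡ 19 (mod 25).
m ≡ 19*8 ≡ 2 (mod 25).
The smallest non-negative solution is m = 2.

2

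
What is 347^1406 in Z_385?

324

By square-and-multiply:
1406 in binary is 10101111110, i.e. 1406 = 1024 + 256 + 64 + 32 + 16 + 8 + 4 + 2.
347^1 ≡ 347 (mod 385)
347^2 ≡ 347^2 = 120409 ≡ 289 (mod 385)
347^4 ≡ 289^2 = 83521 ≡ 361 (mod 385)
347^8 ≡ 361^2 = 130321 ≡ 191 (mod 385)
347^16 ≡ 191^2 = 36481 ≡ 291 (mod 385)
347^32 ≡ 291^2 = 84681 ≡ 366 (mod 385)
347^64 ≡ 366^2 = 133956 ≡ 361 (mod 385)
347^128 ≡ 361^2 = 130321 ≡ 191 (mod 385)
347^256 ≡ 191^2 = 36481 ≡ 291 (mod 385)
347^512 ≡ 291^2 = 84681 ≡ 366 (mod 385)
347^1024 ≡ 366^2 = 133956 ≡ 361 (mod 385)
347^1406 = 347^1024 × 347^256 × 347^64 × 347^32 × 347^16 × 347^8 × 347^4 × 347^2 ≡ 361 × 291 × 361 × 366 × 291 × 191 × 361 × 289 (mod 385).
Accumulate the product:
361 × 291 = 105051 ≡ 331
331 × 361 = 119491 ≡ 141
141 × 366 = 51606 ≡ 16
16 × 291 = 4656 ≡ 36
36 × 191 = 6876 ≡ 331
331 × 361 = 119491 ≡ 141
141 × 289 = 40749 ≡ 324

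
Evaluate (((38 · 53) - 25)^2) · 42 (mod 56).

42

38 · 53 = 2014 ≡ 54 (mod 56)
54 - 25 = 29
(29)^2 ≡ 1 (mod 56)
1 · 42 = 42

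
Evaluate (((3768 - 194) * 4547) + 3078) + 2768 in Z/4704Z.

3768 - 194 = 3574
3574 * 4547 = 16250978 ≡ 3362 (mod 4704)
3362 + 3078 = 6440 ≡ 1736 (mod 4704)
1736 + 2768 = 4504

4504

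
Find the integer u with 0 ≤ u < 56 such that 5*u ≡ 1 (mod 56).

56 = 11*5 + 1
5 = 5*1 + 0
gcd(5, 56) = 1, so the inverse exists.
Bézout: 1 = 1*56 − 11*5.
So 5⁻¹ ≡ −11 ≡ 45 (mod 56).

45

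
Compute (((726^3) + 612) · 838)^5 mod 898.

(726)^3 ≡ 518 (mod 898)
518 + 612 = 1130 ≡ 232 (mod 898)
232 · 838 = 194416 ≡ 448 (mod 898)
(448)^5 ≡ 448 (mod 898)

448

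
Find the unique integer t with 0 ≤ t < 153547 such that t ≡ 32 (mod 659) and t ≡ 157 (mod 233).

17166

659⁻¹ mod 233: 659*99 ≡ 1 (mod 233), so 659⁻¹ ≡ 99.
t = 32 + 659*((157 − 32)*99 mod 233) = 32 + 659*26 = 17166.
Check: 17166 mod 659 = 32, 17166 mod 233 = 157. ✓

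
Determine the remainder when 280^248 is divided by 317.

Compute successive squares:
280^1 ≡ 280 (mod 317)
280^2 ≡ 280^2 = 78400 ≡ 101 (mod 317)
280^4 ≡ 101^2 = 10201 ≡ 57 (mod 317)
280^8 ≡ 57^2 = 3249 ≡ 79 (mod 317)
280^16 ≡ 79^2 = 6241 ≡ 218 (mod 317)
280^32 ≡ 218^2 = 47524 ≡ 291 (mod 317)
280^64 ≡ 291^2 = 84681 ≡ 42 (mod 317)
280^128 ≡ 42^2 = 1764 ≡ 179 (mod 317)
280^248 = 280^128 * 280^64 * 280^32 * 280^16 * 280^8 ≡ 179 * 42 * 291 * 218 * 79 (mod 317).
Accumulate the product:
179 * 42 = 7518 ≡ 227
227 * 291 = 66057 ≡ 121
121 * 218 = 26378 ≡ 67
67 * 79 = 5293 ≡ 221

221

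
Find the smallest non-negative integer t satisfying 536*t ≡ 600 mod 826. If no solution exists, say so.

gcd(536, 826) = 2, and 2 | 600, so solutions exist.
Divide through by 2: 268*t mod 413 = 300.
268⁻¹ ≡ 319 (mod 413).
t ≡ 319*300 ≡ 297 (mod 413).
The smallest non-negative solution is t = 297.

297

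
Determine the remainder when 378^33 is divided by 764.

660

Using repeated squaring:
33 in binary is 100001, i.e. 33 = 32 + 1.
378^1 ≡ 378 (mod 764)
378^2 ≡ 378^2 = 142884 ≡ 16 (mod 764)
378^4 ≡ 16^2 = 256 (mod 764)
378^8 ≡ 256^2 = 65536 ≡ 596 (mod 764)
378^16 ≡ 596^2 = 355216 ≡ 720 (mod 764)
378^32 ≡ 720^2 = 518400 ≡ 408 (mod 764)
378^33 = 378^32 × 378^1 ≡ 408 × 378 (mod 764).
408 × 378 = 154224 ≡ 660 (mod 764).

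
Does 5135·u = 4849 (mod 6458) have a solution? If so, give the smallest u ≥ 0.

2437

gcd(5135, 6458) = 1, so a unique solution mod 6458 exists.
5135⁻¹ ≡ 3085 (mod 6458).
u ≡ 3085·4849 ≡ 2437 (mod 6458).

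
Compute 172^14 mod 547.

375

14 in binary is 1110, i.e. 14 = 8 + 4 + 2.
172^1 ≡ 172 (mod 547)
172^2 ≡ 172^2 = 29584 ≡ 46 (mod 547)
172^4 ≡ 46^2 = 2116 ≡ 475 (mod 547)
172^8 ≡ 475^2 = 225625 ≡ 261 (mod 547)
172^14 = 172^8 · 172^4 · 172^2 ≡ 261 · 475 · 46 (mod 547).
Accumulate the product:
261 · 475 = 123975 ≡ 353
353 · 46 = 16238 ≡ 375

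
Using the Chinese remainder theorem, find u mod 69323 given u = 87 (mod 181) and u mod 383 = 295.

49319

181⁻¹ mod 383: 181×237 ≡ 1 (mod 383), so 181⁻¹ ≡ 237.
u = 87 + 181×((295 − 87)×237 mod 383) = 87 + 181×272 = 49319.
Check: 49319 mod 181 = 87, 49319 mod 383 = 295. ✓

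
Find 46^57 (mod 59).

Using repeated squaring:
57 in binary is 111001, i.e. 57 = 32 + 16 + 8 + 1.
46^1 ≡ 46 (mod 59)
46^2 ≡ 46^2 = 2116 ≡ 51 (mod 59)
46^4 ≡ 51^2 = 2601 ≡ 5 (mod 59)
46^8 ≡ 5^2 = 25 (mod 59)
46^16 ≡ 25^2 = 625 ≡ 35 (mod 59)
46^32 ≡ 35^2 = 1225 ≡ 45 (mod 59)
46^57 = 46^32 × 46^16 × 46^8 × 46^1 ≡ 45 × 35 × 25 × 46 (mod 59).
Accumulate the product:
45 × 35 = 1575 ≡ 41
41 × 25 = 1025 ≡ 22
22 × 46 = 1012 ≡ 9

9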